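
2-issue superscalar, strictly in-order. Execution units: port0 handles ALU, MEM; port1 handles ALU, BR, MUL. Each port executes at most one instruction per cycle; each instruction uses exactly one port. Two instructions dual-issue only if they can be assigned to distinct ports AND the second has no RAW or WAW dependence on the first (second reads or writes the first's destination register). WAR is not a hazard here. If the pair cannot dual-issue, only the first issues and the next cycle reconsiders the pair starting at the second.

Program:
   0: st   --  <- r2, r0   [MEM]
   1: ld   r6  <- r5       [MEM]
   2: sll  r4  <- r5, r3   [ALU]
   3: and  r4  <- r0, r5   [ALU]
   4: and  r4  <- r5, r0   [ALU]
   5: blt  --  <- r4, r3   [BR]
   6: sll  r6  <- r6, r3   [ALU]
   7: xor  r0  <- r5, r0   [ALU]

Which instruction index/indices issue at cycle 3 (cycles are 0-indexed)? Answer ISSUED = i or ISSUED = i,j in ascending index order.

ISSUED = 4

c0: i0 st.MEM  no-port MEM/MEM
c1: i1&i2 ld.MEM sll.ALU  pair
c2: i3 and.ALU  WAW r4
c3: i4 and.ALU  RAW r4
c4: i5&i6 blt.BR sll.ALU  pair
c5: i7 xor.ALU  tail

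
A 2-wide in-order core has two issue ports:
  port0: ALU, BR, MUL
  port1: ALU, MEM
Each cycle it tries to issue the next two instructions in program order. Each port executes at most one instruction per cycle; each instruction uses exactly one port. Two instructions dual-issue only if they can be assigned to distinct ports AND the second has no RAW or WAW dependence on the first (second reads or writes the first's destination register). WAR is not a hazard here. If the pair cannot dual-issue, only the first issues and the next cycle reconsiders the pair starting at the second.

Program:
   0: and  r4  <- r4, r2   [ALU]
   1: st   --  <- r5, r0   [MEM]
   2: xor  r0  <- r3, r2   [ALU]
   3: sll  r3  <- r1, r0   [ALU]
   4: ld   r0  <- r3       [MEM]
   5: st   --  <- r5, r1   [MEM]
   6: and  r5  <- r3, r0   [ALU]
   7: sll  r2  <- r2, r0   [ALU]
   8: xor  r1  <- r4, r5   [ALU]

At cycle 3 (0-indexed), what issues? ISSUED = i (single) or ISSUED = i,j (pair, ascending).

c0: i0/i1 and/st  2-wide
c1: i2 xor  RAW r0
c2: i3 sll  RAW r3
c3: i4 ld  no-port MEM/MEM
c4: i5/i6 st/and  2-wide
c5: i7/i8 sll/xor  2-wide

ISSUED = 4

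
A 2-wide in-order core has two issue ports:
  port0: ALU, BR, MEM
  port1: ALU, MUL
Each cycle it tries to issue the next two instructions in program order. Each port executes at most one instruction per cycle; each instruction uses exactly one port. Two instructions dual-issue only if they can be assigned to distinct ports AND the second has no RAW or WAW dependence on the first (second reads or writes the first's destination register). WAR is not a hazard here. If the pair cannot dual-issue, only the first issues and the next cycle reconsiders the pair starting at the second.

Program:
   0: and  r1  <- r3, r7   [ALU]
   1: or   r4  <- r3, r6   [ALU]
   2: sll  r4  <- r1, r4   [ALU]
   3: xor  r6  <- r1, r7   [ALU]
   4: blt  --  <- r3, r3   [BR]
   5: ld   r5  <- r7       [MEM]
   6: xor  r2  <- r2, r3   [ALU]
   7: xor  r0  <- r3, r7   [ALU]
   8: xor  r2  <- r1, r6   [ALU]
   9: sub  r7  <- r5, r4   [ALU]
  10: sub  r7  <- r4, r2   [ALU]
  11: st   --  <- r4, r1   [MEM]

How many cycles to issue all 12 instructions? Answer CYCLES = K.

#0 head=0: and.ALU+or.ALU i0/i1 dual
#1 head=2: sll.ALU+xor.ALU i2/i3 dual
#2 head=4: blt.BR i4 no-port BR/MEM
#3 head=5: ld.MEM+xor.ALU i5/i6 dual
#4 head=7: xor.ALU+xor.ALU i7/i8 dual
#5 head=9: sub.ALU i9 WAW r7
#6 head=10: sub.ALU+st.MEM i10/i11 dual

CYCLES = 7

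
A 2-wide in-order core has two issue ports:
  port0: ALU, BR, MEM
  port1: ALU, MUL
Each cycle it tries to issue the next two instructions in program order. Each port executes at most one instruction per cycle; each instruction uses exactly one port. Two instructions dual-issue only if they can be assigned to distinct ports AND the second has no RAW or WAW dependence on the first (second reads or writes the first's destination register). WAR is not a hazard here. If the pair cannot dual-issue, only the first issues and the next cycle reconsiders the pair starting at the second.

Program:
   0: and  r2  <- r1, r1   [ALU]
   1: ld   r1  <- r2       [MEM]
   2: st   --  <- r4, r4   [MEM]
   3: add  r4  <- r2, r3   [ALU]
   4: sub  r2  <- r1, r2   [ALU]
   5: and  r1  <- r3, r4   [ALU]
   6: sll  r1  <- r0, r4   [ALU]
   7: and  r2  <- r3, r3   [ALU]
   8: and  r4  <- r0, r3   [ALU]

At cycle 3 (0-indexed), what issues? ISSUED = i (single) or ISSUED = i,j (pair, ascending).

ISSUED = 4,5

#0 head=0: and.ALU i0 RAW r2
#1 head=1: ld.MEM i1 no-port MEM/MEM
#2 head=2: st.MEM;add.ALU i2+i3 pair
#3 head=4: sub.ALU;and.ALU i4+i5 pair
#4 head=6: sll.ALU;and.ALU i6+i7 pair
#5 head=8: and.ALU i8 tail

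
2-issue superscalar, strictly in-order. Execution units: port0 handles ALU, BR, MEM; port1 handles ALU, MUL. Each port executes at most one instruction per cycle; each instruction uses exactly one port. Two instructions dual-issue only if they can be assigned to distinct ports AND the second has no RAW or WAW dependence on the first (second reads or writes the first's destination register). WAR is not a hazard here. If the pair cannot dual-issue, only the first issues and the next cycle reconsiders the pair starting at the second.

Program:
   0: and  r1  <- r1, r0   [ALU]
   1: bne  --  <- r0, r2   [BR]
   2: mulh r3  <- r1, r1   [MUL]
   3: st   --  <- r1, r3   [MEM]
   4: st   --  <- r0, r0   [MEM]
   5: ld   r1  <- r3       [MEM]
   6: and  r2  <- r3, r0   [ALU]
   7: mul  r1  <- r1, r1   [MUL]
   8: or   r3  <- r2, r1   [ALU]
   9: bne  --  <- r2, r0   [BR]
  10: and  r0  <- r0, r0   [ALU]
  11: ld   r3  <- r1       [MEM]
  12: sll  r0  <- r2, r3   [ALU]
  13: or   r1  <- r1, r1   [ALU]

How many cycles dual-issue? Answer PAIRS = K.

[0] i0&i1  and.ALU;bne.BR  -- pair
[1] i2  mulh.MUL  -- RAW r3
[2] i3  st.MEM  -- no-port MEM/MEM
[3] i4  st.MEM  -- no-port MEM/MEM
[4] i5&i6  ld.MEM;and.ALU  -- pair
[5] i7  mul.MUL  -- RAW r1
[6] i8&i9  or.ALU;bne.BR  -- pair
[7] i10&i11  and.ALU;ld.MEM  -- pair
[8] i12&i13  sll.ALU;or.ALU  -- pair

PAIRS = 5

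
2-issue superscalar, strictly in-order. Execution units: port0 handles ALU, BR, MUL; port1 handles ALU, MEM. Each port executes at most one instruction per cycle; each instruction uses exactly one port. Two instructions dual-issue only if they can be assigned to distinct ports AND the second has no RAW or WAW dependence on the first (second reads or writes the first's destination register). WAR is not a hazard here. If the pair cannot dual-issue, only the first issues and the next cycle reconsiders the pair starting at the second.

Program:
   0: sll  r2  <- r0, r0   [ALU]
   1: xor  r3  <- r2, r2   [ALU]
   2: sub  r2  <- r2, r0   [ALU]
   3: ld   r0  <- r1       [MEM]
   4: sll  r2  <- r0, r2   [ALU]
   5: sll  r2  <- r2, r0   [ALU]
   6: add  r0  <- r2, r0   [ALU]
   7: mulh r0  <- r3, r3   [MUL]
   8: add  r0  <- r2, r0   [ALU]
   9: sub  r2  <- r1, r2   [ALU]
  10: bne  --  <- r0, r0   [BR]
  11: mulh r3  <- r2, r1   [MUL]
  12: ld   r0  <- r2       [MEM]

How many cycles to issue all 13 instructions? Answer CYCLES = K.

CYCLES = 10

c0: i0 sll  RAW r2
c1: i1,i2 xor;sub  pair
c2: i3 ld  RAW r0
c3: i4 sll  RAW+WAW r2
c4: i5 sll  RAW r2
c5: i6 add  WAW r0
c6: i7 mulh  RAW+WAW r0
c7: i8,i9 add;sub  pair
c8: i10 bne  no-port BR/MUL
c9: i11,i12 mulh;ld  pair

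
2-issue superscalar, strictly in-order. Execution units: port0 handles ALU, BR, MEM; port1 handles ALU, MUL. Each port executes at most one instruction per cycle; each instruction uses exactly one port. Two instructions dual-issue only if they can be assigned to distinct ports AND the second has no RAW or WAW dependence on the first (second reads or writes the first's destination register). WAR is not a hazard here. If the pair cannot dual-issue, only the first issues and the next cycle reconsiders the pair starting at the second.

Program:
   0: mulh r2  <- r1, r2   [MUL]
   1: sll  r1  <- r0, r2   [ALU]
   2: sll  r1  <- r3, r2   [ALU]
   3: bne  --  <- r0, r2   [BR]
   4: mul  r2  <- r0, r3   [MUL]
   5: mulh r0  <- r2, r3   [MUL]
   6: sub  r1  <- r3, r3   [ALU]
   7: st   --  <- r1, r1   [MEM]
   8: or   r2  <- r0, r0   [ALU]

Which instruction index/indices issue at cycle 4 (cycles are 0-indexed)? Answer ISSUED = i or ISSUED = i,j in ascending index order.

  cy0 -> i0 (mulh.MUL) RAW r2
  cy1 -> i1 (sll.ALU) WAW r1
  cy2 -> i2,i3 (sll.ALU;bne.BR) pair
  cy3 -> i4 (mul.MUL) no-port MUL/MUL
  cy4 -> i5,i6 (mulh.MUL;sub.ALU) pair
  cy5 -> i7,i8 (st.MEM;or.ALU) pair

ISSUED = 5,6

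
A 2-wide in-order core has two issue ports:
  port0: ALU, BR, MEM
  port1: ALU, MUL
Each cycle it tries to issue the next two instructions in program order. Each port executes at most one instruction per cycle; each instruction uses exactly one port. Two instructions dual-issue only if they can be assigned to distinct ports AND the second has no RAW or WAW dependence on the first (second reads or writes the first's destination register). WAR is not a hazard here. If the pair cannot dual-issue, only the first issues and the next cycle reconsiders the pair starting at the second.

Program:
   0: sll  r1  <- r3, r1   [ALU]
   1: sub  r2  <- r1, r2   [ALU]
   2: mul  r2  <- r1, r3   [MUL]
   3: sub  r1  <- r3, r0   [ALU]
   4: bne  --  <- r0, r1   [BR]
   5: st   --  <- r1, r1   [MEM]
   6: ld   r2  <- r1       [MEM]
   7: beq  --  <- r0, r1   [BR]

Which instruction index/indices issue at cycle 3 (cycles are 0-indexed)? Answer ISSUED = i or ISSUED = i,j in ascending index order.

0. sll @i0  | RAW r1
1. sub @i1  | WAW r2
2. mul sub @i2,i3  | dual
3. bne @i4  | no-port BR/MEM
4. st @i5  | no-port MEM/MEM
5. ld @i6  | no-port MEM/BR
6. beq @i7  | tail

ISSUED = 4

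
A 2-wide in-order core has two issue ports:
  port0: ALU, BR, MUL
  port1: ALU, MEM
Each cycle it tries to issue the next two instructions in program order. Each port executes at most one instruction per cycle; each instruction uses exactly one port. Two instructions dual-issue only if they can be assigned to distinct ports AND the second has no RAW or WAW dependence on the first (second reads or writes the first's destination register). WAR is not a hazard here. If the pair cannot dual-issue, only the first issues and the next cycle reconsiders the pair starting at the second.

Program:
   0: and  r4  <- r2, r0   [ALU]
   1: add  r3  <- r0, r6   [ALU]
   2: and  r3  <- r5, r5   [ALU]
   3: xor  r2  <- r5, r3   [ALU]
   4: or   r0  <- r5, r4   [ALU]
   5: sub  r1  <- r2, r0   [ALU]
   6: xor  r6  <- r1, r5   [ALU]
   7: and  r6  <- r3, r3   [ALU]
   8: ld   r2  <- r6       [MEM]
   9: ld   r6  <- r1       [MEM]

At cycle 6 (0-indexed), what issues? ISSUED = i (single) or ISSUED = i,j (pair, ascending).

  cy0 -> i0&i1 (and.ALU+add.ALU) pair
  cy1 -> i2 (and.ALU) RAW r3
  cy2 -> i3&i4 (xor.ALU+or.ALU) pair
  cy3 -> i5 (sub.ALU) RAW r1
  cy4 -> i6 (xor.ALU) WAW r6
  cy5 -> i7 (and.ALU) RAW r6
  cy6 -> i8 (ld.MEM) no-port MEM/MEM
  cy7 -> i9 (ld.MEM) tail

ISSUED = 8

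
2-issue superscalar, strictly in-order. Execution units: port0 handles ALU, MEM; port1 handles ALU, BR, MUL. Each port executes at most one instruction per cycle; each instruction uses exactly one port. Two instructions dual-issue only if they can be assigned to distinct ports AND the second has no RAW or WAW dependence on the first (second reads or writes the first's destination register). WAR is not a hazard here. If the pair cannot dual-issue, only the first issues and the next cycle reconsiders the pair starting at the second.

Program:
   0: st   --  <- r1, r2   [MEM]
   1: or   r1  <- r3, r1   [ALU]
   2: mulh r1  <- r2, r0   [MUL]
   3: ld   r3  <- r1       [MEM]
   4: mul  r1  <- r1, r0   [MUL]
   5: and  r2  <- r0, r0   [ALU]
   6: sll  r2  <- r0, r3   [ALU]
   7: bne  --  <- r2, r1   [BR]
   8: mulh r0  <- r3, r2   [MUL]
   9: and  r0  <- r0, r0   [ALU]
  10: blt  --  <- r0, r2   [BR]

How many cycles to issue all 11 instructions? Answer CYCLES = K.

CYCLES = 9

[0] i0,i1  st+or  -- 2-wide
[1] i2  mulh  -- RAW r1
[2] i3,i4  ld+mul  -- 2-wide
[3] i5  and  -- WAW r2
[4] i6  sll  -- RAW r2
[5] i7  bne  -- no-port BR/MUL
[6] i8  mulh  -- RAW+WAW r0
[7] i9  and  -- RAW r0
[8] i10  blt  -- tail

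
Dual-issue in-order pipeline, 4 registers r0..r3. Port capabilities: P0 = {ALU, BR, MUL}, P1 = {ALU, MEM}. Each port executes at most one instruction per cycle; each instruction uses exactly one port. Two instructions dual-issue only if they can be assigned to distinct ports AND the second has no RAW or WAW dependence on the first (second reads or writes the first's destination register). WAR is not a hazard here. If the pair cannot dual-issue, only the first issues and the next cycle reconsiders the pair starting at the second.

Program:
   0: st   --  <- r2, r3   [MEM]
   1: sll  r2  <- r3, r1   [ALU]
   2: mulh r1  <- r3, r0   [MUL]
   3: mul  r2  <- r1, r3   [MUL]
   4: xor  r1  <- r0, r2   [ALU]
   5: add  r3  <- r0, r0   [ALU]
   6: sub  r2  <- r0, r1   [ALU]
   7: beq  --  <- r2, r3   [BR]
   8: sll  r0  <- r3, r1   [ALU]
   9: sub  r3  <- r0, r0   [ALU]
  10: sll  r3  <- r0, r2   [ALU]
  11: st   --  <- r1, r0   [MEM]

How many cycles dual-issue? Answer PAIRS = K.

PAIRS = 4

t=0 i0&i1:st.MEM;sll.ALU ; pair
t=1 i2:mulh.MUL ; no-port MUL/MUL
t=2 i3:mul.MUL ; RAW r2
t=3 i4&i5:xor.ALU;add.ALU ; pair
t=4 i6:sub.ALU ; RAW r2
t=5 i7&i8:beq.BR;sll.ALU ; pair
t=6 i9:sub.ALU ; WAW r3
t=7 i10&i11:sll.ALU;st.MEM ; pair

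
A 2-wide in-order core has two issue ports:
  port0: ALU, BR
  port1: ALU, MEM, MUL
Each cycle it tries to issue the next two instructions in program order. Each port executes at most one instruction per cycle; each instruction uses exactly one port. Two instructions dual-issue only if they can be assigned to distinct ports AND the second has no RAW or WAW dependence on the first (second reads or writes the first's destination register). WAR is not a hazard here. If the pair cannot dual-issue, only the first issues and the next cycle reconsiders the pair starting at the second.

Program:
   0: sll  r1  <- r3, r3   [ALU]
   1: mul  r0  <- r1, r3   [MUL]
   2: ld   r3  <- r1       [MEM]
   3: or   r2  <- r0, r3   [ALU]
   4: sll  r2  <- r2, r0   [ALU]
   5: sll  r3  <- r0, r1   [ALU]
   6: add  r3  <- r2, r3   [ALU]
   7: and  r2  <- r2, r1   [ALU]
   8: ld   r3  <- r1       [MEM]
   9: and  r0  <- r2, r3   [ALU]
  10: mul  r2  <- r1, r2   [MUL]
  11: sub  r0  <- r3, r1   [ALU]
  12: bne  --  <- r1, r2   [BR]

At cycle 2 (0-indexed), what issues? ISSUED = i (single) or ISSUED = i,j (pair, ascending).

ISSUED = 2

  cy0 -> i0 (sll) RAW r1
  cy1 -> i1 (mul) no-port MUL/MEM
  cy2 -> i2 (ld) RAW r3
  cy3 -> i3 (or) RAW+WAW r2
  cy4 -> i4/i5 (sll/sll) dual
  cy5 -> i6/i7 (add/and) dual
  cy6 -> i8 (ld) RAW r3
  cy7 -> i9/i10 (and/mul) dual
  cy8 -> i11/i12 (sub/bne) dual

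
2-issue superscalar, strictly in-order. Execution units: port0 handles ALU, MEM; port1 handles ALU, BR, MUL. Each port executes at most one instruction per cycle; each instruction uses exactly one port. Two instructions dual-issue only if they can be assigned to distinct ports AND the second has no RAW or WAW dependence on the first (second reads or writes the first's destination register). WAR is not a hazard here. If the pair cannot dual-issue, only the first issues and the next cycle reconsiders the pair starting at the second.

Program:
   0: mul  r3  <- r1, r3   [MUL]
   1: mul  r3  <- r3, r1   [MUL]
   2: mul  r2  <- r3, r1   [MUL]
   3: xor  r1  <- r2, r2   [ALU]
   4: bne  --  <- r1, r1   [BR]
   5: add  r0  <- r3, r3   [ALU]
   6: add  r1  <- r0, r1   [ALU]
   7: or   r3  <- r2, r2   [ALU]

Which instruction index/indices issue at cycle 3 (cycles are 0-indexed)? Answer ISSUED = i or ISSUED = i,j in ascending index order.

0. mul @i0  | no-port MUL/MUL
1. mul @i1  | no-port MUL/MUL
2. mul @i2  | RAW r2
3. xor @i3  | RAW r1
4. bne+add @i4&i5  | pair
5. add+or @i6&i7  | pair

ISSUED = 3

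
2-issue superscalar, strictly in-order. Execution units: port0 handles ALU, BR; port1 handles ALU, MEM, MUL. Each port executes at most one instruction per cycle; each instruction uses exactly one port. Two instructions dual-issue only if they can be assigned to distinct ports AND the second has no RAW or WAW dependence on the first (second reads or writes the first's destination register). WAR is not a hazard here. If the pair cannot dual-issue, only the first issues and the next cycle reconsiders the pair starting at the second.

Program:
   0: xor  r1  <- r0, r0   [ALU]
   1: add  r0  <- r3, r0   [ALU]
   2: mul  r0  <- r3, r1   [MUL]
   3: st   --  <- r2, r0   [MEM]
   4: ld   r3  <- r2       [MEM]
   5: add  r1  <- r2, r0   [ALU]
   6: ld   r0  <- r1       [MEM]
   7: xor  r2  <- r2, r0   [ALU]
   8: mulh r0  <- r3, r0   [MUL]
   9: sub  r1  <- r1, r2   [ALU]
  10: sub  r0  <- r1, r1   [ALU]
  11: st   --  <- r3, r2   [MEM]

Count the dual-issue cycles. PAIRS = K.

PAIRS = 4

#0 head=0: xor.ALU+add.ALU i0&i1 pair
#1 head=2: mul.MUL i2 no-port MUL/MEM
#2 head=3: st.MEM i3 no-port MEM/MEM
#3 head=4: ld.MEM+add.ALU i4&i5 pair
#4 head=6: ld.MEM i6 RAW r0
#5 head=7: xor.ALU+mulh.MUL i7&i8 pair
#6 head=9: sub.ALU i9 RAW r1
#7 head=10: sub.ALU+st.MEM i10&i11 pair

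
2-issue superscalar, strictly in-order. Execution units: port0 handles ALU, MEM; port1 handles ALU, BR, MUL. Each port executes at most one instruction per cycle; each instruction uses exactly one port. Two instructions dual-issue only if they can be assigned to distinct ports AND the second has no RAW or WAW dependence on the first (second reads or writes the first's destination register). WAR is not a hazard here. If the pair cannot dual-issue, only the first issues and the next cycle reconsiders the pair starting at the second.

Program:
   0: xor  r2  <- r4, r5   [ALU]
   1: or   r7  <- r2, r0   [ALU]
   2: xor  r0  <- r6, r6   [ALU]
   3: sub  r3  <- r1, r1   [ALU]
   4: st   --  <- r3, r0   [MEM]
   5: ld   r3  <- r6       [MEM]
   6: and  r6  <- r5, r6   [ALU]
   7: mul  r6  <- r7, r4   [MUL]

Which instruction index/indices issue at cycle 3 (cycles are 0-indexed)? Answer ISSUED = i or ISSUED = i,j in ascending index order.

t=0 i0:xor ; RAW r2
t=1 i1+i2:or/xor ; dual
t=2 i3:sub ; RAW r3
t=3 i4:st ; no-port MEM/MEM
t=4 i5+i6:ld/and ; dual
t=5 i7:mul ; tail

ISSUED = 4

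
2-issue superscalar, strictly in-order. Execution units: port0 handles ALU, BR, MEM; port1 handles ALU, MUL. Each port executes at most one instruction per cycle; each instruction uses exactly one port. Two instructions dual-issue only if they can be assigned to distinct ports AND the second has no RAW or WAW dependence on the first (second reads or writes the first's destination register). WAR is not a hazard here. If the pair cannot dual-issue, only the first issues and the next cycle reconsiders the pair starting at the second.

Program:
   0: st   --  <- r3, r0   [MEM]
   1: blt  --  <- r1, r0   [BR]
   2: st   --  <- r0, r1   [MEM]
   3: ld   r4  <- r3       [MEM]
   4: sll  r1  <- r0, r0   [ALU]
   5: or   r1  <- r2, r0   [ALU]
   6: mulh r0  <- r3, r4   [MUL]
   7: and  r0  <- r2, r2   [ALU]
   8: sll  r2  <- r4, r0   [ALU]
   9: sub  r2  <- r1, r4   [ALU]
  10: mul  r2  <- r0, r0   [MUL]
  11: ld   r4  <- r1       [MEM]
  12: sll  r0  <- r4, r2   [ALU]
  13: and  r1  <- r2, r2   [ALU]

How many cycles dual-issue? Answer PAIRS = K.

PAIRS = 4

  cy0 -> i0 (st.MEM) no-port MEM/BR
  cy1 -> i1 (blt.BR) no-port BR/MEM
  cy2 -> i2 (st.MEM) no-port MEM/MEM
  cy3 -> i3+i4 (ld.MEM/sll.ALU) 2-wide
  cy4 -> i5+i6 (or.ALU/mulh.MUL) 2-wide
  cy5 -> i7 (and.ALU) RAW r0
  cy6 -> i8 (sll.ALU) WAW r2
  cy7 -> i9 (sub.ALU) WAW r2
  cy8 -> i10+i11 (mul.MUL/ld.MEM) 2-wide
  cy9 -> i12+i13 (sll.ALU/and.ALU) 2-wide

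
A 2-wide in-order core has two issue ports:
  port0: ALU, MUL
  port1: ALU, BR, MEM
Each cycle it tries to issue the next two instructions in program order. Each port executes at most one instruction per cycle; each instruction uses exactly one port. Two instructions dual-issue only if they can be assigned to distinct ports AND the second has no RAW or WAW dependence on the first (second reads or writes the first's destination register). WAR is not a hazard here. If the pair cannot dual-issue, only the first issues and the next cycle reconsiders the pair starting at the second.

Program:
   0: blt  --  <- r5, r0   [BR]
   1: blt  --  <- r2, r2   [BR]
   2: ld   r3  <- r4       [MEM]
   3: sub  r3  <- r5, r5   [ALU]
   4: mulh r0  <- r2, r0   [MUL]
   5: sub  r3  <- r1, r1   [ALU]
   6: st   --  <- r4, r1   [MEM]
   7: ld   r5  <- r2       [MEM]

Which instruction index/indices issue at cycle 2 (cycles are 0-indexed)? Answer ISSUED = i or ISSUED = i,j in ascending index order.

ISSUED = 2

#0 head=0: blt i0 no-port BR/BR
#1 head=1: blt i1 no-port BR/MEM
#2 head=2: ld i2 WAW r3
#3 head=3: sub mulh i3/i4 2-wide
#4 head=5: sub st i5/i6 2-wide
#5 head=7: ld i7 tail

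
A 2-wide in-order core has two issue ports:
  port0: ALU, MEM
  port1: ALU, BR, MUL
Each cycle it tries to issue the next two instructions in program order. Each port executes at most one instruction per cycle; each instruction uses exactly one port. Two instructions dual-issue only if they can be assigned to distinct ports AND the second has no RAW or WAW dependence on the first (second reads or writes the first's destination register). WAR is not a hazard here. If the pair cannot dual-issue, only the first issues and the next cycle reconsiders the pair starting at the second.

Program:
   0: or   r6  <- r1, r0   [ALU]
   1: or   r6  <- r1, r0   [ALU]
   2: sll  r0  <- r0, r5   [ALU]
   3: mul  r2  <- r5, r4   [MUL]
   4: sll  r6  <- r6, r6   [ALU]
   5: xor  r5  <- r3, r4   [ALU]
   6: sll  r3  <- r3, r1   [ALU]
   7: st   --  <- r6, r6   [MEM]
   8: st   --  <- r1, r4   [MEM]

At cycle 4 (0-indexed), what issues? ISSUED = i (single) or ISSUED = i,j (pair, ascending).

0. or @i0  | WAW r6
1. or/sll @i1/i2  | pair
2. mul/sll @i3/i4  | pair
3. xor/sll @i5/i6  | pair
4. st @i7  | no-port MEM/MEM
5. st @i8  | tail

ISSUED = 7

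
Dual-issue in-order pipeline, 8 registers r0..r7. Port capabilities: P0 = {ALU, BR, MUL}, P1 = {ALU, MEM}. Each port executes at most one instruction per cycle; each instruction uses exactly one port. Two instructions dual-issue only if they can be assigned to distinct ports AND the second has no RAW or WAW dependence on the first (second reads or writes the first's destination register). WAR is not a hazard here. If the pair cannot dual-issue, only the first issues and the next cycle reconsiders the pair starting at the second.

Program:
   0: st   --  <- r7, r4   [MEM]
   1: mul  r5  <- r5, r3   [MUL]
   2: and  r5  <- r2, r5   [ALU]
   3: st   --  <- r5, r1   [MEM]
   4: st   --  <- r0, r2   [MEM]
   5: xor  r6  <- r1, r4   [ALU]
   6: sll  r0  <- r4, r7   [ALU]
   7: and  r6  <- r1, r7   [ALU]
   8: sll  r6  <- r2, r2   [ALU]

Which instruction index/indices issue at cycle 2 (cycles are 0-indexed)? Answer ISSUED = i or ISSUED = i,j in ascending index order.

ISSUED = 3

#0 head=0: st;mul i0+i1 pair
#1 head=2: and i2 RAW r5
#2 head=3: st i3 no-port MEM/MEM
#3 head=4: st;xor i4+i5 pair
#4 head=6: sll;and i6+i7 pair
#5 head=8: sll i8 tail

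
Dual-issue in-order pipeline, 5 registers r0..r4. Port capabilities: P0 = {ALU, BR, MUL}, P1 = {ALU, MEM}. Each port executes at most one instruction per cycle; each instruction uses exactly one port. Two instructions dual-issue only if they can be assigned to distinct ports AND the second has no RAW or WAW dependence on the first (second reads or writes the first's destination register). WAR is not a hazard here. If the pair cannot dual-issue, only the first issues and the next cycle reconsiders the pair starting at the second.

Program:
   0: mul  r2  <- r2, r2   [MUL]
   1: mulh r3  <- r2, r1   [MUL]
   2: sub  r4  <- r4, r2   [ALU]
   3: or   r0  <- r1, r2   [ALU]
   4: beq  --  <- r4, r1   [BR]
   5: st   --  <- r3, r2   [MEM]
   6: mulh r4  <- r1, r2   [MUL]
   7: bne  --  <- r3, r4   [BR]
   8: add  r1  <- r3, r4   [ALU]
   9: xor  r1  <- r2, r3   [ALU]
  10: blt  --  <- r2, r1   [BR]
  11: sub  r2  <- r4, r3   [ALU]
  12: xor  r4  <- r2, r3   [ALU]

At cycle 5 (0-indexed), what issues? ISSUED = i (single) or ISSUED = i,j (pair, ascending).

ISSUED = 9

c0: i0 mul  no-port MUL/MUL
c1: i1&i2 mulh/sub  dual
c2: i3&i4 or/beq  dual
c3: i5&i6 st/mulh  dual
c4: i7&i8 bne/add  dual
c5: i9 xor  RAW r1
c6: i10&i11 blt/sub  dual
c7: i12 xor  tail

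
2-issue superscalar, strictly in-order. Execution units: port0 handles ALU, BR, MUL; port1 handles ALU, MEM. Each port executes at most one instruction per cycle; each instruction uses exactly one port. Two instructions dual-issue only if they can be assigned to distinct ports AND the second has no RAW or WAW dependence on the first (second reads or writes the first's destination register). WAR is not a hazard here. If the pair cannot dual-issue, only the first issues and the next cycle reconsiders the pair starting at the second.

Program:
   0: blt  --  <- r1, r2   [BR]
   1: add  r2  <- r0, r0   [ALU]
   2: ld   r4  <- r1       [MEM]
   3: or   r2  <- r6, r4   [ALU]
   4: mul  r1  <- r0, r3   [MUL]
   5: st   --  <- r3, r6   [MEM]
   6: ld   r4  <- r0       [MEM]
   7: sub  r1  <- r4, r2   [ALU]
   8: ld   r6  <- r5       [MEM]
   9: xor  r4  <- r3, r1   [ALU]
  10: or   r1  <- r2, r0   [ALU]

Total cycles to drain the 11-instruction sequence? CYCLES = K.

0. blt+add @i0&i1  | 2-wide
1. ld @i2  | RAW r4
2. or+mul @i3&i4  | 2-wide
3. st @i5  | no-port MEM/MEM
4. ld @i6  | RAW r4
5. sub+ld @i7&i8  | 2-wide
6. xor+or @i9&i10  | 2-wide

CYCLES = 7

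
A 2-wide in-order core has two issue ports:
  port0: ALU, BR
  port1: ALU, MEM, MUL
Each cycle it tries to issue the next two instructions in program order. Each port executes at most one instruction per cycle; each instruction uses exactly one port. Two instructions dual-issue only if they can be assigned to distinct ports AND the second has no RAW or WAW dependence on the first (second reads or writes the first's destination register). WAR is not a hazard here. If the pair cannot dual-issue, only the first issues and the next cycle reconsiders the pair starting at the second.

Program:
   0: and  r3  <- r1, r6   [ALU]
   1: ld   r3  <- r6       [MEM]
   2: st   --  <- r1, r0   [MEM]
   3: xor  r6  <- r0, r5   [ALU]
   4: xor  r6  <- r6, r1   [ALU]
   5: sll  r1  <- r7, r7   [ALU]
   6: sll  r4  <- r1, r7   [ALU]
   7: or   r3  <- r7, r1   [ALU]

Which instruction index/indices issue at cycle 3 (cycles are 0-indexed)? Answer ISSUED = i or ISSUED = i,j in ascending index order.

ISSUED = 4,5

#0 head=0: and i0 WAW r3
#1 head=1: ld i1 no-port MEM/MEM
#2 head=2: st+xor i2+i3 dual
#3 head=4: xor+sll i4+i5 dual
#4 head=6: sll+or i6+i7 dual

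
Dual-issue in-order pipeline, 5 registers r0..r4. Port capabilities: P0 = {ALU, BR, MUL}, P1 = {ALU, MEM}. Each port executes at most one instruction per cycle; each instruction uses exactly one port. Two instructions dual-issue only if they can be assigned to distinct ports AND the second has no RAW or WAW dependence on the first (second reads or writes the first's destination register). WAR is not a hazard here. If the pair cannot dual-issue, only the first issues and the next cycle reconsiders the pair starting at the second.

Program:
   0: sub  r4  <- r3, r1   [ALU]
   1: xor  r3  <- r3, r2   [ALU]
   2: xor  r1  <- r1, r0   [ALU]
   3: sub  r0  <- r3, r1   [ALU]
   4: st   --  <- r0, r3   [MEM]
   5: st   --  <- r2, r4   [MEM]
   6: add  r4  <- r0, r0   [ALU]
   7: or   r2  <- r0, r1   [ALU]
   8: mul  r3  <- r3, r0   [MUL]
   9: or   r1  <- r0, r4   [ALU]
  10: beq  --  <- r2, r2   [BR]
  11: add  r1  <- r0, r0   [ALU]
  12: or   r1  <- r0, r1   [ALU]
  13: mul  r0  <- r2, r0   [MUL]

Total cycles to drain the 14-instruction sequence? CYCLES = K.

0. sub.ALU;xor.ALU @i0&i1  | dual
1. xor.ALU @i2  | RAW r1
2. sub.ALU @i3  | RAW r0
3. st.MEM @i4  | no-port MEM/MEM
4. st.MEM;add.ALU @i5&i6  | dual
5. or.ALU;mul.MUL @i7&i8  | dual
6. or.ALU;beq.BR @i9&i10  | dual
7. add.ALU @i11  | RAW+WAW r1
8. or.ALU;mul.MUL @i12&i13  | dual

CYCLES = 9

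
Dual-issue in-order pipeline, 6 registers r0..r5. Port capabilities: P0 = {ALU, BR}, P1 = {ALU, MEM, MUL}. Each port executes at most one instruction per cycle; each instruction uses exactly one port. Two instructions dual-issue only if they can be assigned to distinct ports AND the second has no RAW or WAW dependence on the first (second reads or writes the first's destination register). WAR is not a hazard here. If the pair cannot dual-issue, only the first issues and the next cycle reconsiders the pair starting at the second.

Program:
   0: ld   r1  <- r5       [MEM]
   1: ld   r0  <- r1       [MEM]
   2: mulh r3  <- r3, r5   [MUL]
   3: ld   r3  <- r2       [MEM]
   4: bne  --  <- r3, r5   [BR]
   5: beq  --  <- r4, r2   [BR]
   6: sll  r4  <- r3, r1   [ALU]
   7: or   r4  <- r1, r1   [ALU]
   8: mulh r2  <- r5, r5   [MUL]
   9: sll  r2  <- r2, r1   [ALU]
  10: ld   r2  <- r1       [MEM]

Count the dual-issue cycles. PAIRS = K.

#0 head=0: ld i0 no-port MEM/MEM
#1 head=1: ld i1 no-port MEM/MUL
#2 head=2: mulh i2 no-port MUL/MEM
#3 head=3: ld i3 RAW r3
#4 head=4: bne i4 no-port BR/BR
#5 head=5: beq/sll i5+i6 2-wide
#6 head=7: or/mulh i7+i8 2-wide
#7 head=9: sll i9 WAW r2
#8 head=10: ld i10 tail

PAIRS = 2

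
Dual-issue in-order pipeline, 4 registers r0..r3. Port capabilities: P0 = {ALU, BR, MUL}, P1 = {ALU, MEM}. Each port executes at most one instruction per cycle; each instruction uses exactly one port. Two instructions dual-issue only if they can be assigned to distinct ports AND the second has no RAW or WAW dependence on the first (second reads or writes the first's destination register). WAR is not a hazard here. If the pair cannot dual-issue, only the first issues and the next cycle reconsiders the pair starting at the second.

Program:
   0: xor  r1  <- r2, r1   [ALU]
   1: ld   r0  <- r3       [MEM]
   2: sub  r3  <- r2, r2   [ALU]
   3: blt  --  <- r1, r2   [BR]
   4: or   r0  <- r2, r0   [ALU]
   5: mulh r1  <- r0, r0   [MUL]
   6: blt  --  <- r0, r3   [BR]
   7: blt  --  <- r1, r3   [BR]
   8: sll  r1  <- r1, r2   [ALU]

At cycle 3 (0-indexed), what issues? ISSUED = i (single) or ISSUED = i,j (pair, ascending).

0. xor+ld @i0&i1  | 2-wide
1. sub+blt @i2&i3  | 2-wide
2. or @i4  | RAW r0
3. mulh @i5  | no-port MUL/BR
4. blt @i6  | no-port BR/BR
5. blt+sll @i7&i8  | 2-wide

ISSUED = 5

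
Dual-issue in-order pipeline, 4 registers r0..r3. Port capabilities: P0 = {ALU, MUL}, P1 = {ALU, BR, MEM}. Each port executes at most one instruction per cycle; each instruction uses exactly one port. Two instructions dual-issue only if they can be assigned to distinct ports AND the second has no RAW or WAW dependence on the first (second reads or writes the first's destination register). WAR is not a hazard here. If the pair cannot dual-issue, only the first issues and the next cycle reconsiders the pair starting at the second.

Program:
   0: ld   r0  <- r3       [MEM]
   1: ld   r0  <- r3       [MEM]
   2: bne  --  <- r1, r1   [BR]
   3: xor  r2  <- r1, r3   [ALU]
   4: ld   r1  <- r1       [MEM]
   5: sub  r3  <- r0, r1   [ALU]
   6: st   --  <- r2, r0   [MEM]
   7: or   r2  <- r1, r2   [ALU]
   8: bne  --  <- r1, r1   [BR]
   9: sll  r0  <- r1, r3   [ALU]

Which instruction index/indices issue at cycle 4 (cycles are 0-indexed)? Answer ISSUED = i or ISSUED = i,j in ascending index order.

ISSUED = 5,6

c0: i0 ld.MEM  no-port MEM/MEM
c1: i1 ld.MEM  no-port MEM/BR
c2: i2+i3 bne.BR;xor.ALU  dual
c3: i4 ld.MEM  RAW r1
c4: i5+i6 sub.ALU;st.MEM  dual
c5: i7+i8 or.ALU;bne.BR  dual
c6: i9 sll.ALU  tail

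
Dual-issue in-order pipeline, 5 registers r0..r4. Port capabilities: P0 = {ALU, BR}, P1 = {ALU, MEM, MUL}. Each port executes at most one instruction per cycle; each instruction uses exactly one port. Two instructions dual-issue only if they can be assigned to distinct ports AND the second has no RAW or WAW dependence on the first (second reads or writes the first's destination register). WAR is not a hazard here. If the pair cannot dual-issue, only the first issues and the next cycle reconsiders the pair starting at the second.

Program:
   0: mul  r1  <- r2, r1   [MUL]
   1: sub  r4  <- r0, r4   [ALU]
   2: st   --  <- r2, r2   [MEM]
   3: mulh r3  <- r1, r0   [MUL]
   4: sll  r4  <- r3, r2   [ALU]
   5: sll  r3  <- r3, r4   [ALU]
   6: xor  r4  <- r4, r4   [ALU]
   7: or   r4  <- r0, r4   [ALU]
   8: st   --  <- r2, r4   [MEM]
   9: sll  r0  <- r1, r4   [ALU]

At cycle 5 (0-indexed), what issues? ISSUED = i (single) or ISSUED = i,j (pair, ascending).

ISSUED = 7

[0] i0&i1  mul.MUL+sub.ALU  -- pair
[1] i2  st.MEM  -- no-port MEM/MUL
[2] i3  mulh.MUL  -- RAW r3
[3] i4  sll.ALU  -- RAW r4
[4] i5&i6  sll.ALU+xor.ALU  -- pair
[5] i7  or.ALU  -- RAW r4
[6] i8&i9  st.MEM+sll.ALU  -- pair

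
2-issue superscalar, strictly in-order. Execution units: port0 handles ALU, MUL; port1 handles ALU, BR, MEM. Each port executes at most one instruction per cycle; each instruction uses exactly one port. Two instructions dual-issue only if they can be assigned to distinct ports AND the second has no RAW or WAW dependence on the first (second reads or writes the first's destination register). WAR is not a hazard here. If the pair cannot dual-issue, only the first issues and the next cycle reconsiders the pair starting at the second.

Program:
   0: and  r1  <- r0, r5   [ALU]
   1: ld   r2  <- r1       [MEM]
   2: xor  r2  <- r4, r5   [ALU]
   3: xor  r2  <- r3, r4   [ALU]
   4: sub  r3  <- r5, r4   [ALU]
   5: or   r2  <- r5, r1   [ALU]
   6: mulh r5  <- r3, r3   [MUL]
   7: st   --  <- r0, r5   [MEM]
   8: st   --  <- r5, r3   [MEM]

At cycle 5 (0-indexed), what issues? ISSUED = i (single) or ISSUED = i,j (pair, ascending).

#0 head=0: and.ALU i0 RAW r1
#1 head=1: ld.MEM i1 WAW r2
#2 head=2: xor.ALU i2 WAW r2
#3 head=3: xor.ALU+sub.ALU i3,i4 dual
#4 head=5: or.ALU+mulh.MUL i5,i6 dual
#5 head=7: st.MEM i7 no-port MEM/MEM
#6 head=8: st.MEM i8 tail

ISSUED = 7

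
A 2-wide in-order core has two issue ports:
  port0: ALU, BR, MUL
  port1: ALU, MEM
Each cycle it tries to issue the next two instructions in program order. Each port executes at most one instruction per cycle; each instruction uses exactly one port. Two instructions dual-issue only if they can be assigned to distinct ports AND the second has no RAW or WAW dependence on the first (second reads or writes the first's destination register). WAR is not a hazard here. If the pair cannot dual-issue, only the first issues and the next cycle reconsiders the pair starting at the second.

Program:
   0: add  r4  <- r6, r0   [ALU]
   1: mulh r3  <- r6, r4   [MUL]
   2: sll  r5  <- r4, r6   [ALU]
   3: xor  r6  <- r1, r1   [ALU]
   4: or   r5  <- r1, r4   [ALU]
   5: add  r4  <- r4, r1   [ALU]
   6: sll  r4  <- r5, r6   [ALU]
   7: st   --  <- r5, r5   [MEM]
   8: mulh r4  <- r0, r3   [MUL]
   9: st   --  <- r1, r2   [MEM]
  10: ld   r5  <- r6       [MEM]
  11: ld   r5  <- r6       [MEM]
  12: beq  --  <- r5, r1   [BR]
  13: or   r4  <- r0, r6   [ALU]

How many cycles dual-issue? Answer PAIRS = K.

PAIRS = 5

0. add.ALU @i0  | RAW r4
1. mulh.MUL;sll.ALU @i1+i2  | pair
2. xor.ALU;or.ALU @i3+i4  | pair
3. add.ALU @i5  | WAW r4
4. sll.ALU;st.MEM @i6+i7  | pair
5. mulh.MUL;st.MEM @i8+i9  | pair
6. ld.MEM @i10  | no-port MEM/MEM
7. ld.MEM @i11  | RAW r5
8. beq.BR;or.ALU @i12+i13  | pair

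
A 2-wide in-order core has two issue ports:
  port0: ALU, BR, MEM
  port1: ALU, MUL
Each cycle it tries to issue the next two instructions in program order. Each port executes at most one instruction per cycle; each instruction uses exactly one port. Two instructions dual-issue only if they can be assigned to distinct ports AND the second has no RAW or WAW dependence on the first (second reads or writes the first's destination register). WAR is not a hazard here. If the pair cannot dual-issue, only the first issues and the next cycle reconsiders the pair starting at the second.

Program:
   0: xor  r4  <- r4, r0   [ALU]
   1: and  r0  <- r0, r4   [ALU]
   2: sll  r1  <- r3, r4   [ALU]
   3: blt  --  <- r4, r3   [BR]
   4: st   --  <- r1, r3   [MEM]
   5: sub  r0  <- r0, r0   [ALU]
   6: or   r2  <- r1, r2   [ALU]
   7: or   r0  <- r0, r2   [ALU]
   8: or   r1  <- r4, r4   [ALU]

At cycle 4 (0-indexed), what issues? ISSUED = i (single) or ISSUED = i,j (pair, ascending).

ISSUED = 6

c0: i0 xor  RAW r4
c1: i1&i2 and/sll  dual
c2: i3 blt  no-port BR/MEM
c3: i4&i5 st/sub  dual
c4: i6 or  RAW r2
c5: i7&i8 or/or  dual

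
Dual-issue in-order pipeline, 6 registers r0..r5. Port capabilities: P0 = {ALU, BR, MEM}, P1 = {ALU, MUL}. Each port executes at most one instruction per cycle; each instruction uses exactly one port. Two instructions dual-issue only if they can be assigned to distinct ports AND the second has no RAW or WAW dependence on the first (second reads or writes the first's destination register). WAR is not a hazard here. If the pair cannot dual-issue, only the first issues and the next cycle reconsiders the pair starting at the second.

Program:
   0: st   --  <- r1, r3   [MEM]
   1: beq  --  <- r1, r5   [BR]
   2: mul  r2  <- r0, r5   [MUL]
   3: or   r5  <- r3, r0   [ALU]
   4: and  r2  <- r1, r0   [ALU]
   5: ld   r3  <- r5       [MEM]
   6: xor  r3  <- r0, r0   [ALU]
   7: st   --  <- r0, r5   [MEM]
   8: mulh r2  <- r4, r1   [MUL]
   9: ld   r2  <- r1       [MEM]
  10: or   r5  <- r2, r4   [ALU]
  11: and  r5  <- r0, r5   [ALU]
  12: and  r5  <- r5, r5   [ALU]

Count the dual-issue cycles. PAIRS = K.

PAIRS = 3

[0] i0  st  -- no-port MEM/BR
[1] i1&i2  beq;mul  -- dual
[2] i3&i4  or;and  -- dual
[3] i5  ld  -- WAW r3
[4] i6&i7  xor;st  -- dual
[5] i8  mulh  -- WAW r2
[6] i9  ld  -- RAW r2
[7] i10  or  -- RAW+WAW r5
[8] i11  and  -- RAW+WAW r5
[9] i12  and  -- tail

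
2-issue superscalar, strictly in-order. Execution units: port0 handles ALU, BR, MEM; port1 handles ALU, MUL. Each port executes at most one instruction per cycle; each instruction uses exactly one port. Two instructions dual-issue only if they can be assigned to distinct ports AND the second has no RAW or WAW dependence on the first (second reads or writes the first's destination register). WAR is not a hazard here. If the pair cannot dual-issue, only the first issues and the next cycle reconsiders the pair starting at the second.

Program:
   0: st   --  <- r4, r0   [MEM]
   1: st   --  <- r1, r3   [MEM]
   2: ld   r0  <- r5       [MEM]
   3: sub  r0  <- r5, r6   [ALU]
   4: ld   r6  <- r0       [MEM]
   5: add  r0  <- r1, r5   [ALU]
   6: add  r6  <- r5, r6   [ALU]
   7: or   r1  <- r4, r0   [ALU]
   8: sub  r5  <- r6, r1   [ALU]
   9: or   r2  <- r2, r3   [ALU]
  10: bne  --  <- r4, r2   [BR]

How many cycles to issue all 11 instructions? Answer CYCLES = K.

t=0 i0:st.MEM ; no-port MEM/MEM
t=1 i1:st.MEM ; no-port MEM/MEM
t=2 i2:ld.MEM ; WAW r0
t=3 i3:sub.ALU ; RAW r0
t=4 i4/i5:ld.MEM;add.ALU ; 2-wide
t=5 i6/i7:add.ALU;or.ALU ; 2-wide
t=6 i8/i9:sub.ALU;or.ALU ; 2-wide
t=7 i10:bne.BR ; tail

CYCLES = 8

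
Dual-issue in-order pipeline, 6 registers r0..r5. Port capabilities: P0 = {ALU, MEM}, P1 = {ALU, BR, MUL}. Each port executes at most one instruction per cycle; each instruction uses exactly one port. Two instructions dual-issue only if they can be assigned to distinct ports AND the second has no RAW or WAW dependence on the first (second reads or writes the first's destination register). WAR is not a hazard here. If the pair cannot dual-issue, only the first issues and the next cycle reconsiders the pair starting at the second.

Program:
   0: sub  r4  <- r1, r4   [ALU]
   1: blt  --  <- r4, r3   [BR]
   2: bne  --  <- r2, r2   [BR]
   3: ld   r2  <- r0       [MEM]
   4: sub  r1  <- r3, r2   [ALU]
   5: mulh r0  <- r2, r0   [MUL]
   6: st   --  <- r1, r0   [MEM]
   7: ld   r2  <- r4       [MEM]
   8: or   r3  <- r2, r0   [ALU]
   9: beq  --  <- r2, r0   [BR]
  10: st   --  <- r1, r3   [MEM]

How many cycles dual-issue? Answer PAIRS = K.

  cy0 -> i0 (sub.ALU) RAW r4
  cy1 -> i1 (blt.BR) no-port BR/BR
  cy2 -> i2/i3 (bne.BR ld.MEM) pair
  cy3 -> i4/i5 (sub.ALU mulh.MUL) pair
  cy4 -> i6 (st.MEM) no-port MEM/MEM
  cy5 -> i7 (ld.MEM) RAW r2
  cy6 -> i8/i9 (or.ALU beq.BR) pair
  cy7 -> i10 (st.MEM) tail

PAIRS = 3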